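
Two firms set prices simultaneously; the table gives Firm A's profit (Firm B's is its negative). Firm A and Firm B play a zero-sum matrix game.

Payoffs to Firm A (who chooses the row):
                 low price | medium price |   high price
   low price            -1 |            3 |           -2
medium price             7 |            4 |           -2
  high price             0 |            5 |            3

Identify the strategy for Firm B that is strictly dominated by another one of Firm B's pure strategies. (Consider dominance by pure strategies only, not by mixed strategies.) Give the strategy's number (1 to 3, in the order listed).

Firm B prefers columns that give Firm A less. Compare medium price with high price: -2 < 3, -2 < 4, 3 < 5.
So high price strictly dominates medium price for Firm B; medium price is strictly dominated.

2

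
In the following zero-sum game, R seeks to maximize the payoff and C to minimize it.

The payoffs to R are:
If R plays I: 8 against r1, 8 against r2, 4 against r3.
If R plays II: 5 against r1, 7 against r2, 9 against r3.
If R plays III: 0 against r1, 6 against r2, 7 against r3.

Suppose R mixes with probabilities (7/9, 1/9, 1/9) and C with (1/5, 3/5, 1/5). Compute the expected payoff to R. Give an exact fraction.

Against (1/5, 3/5, 1/5), each row's expected payoff is I: 36/5; II: 7; III: 5.
Taking the (7/9, 1/9, 1/9)-weighted average: (7/9)·(36/5) + (1/9)·(7) + (1/9)·(5) = 104/15.

104/15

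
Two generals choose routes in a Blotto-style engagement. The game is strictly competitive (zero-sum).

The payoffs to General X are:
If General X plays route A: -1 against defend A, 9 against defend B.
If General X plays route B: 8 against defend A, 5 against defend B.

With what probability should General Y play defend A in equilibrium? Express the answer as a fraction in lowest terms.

4/13

Row minima are -1 and 5, so General X's maximin is 5; column maxima are 8 and 9, so General Y's minimax is 8. These differ, so the equilibrium is in mixed strategies.
Let General Y play defend A with probability q. General X is indifferent when −q + 9(1−q) = 8q + 5(1−q), giving q = 4/13.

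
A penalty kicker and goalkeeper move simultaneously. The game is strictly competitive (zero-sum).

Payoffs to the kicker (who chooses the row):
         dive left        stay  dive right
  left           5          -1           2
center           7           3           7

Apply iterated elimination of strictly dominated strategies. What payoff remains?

Column dive right is strictly dominated by stay for the goalkeeper (-1<2, 3<7); eliminate dive right.
Row left is strictly dominated by row center (7>5, 3>-1); eliminate left.
Column dive left is strictly dominated by stay for the goalkeeper (3<7); eliminate dive left.
Only (center, stay) remains, with payoff 3.

3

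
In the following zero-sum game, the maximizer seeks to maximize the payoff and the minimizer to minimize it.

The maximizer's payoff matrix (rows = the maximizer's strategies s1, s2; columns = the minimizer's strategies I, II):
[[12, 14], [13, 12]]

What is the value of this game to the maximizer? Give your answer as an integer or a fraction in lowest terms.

38/3

Row minima are 12 and 12, so the maximizer's maximin is 12; column maxima are 13 and 14, so the minimizer's minimax is 13. These differ, so the equilibrium is in mixed strategies.
Let the maximizer play s1 with probability p. The minimizer is indifferent when 12p + 13(1−p) = 14p + 12(1−p), giving p = 1/3.
Let the minimizer play I with probability q. The maximizer is indifferent when 12q + 14(1−q) = 13q + 12(1−q), giving q = 2/3.
The value is 12·(2/3) + (14)·(1/3) = 38/3.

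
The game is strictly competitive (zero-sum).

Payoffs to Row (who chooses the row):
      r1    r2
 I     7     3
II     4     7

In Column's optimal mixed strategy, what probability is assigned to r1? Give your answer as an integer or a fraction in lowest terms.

Row minima are 3 and 4, so Row's maximin is 4; column maxima are 7 and 7, so Column's minimax is 7. These differ, so the equilibrium is in mixed strategies.
Let Column play r1 with probability q. Row is indifferent when 7q + 3(1−q) = 4q + 7(1−q), giving q = 4/7.

4/7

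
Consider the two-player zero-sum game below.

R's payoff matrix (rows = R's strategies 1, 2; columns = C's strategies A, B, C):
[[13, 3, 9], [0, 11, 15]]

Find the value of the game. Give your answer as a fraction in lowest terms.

Column C is strictly dominated by B for C (it gives R more in every row).
The remaining 2×2 game on (1, 2) × (A, B) has no saddle point. Let R play 1 with probability p; indifference gives 13p = 3p + 11(1−p), so p = 11/21.
Similarly C's optimal q on A is 8/21, and the value is 13·(8/21) + (3)·(13/21) = 143/21.

143/21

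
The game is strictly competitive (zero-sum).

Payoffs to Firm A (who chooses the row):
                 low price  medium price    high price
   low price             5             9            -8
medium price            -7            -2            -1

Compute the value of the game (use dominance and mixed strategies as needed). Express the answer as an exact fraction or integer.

-61/19

Column medium price is strictly dominated by low price for Firm B (it gives Firm A more in every row).
The remaining 2×2 game on (low price, medium price) × (low price, high price) has no saddle point. Let Firm A play low price with probability p; indifference gives 5p − 7(1−p) = −8p − (1−p), so p = 6/19.
Similarly Firm B's optimal q on low price is 7/19, and the value is 5·(7/19) + (-8)·(12/19) = -61/19.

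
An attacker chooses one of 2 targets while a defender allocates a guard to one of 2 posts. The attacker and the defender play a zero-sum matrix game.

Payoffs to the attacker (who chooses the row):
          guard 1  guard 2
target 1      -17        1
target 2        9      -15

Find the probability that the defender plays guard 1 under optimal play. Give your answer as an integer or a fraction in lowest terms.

8/21

Row minima are -17 and -15, so the attacker's maximin is -15; column maxima are 9 and 1, so the defender's minimax is 1. These differ, so the equilibrium is in mixed strategies.
Let the defender play guard 1 with probability q. The attacker is indifferent when −17q + (1−q) = 9q − 15(1−q), giving q = 8/21.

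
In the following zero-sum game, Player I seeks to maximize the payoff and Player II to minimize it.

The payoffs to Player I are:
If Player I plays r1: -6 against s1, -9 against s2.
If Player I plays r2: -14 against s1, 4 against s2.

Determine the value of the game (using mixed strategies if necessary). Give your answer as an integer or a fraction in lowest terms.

Row minima are -9 and -14, so Player I's maximin is -9; column maxima are -6 and 4, so Player II's minimax is -6. These differ, so the equilibrium is in mixed strategies.
Let Player I play r1 with probability p. Player II is indifferent when −6p − 14(1−p) = −9p + 4(1−p), giving p = 6/7.
Let Player II play s1 with probability q. Player I is indifferent when −6q − 9(1−q) = −14q + 4(1−q), giving q = 13/21.
The value is -6·(13/21) + (-9)·(8/21) = -50/7.

-50/7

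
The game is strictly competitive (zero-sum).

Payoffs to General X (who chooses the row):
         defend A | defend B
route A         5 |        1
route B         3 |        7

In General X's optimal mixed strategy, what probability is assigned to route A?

1/2

Row minima are 1 and 3, so General X's maximin is 3; column maxima are 5 and 7, so General Y's minimax is 5. These differ, so the equilibrium is in mixed strategies.
Let General X play route A with probability p. General Y is indifferent when 5p + 3(1−p) = p + 7(1−p), giving p = 1/2.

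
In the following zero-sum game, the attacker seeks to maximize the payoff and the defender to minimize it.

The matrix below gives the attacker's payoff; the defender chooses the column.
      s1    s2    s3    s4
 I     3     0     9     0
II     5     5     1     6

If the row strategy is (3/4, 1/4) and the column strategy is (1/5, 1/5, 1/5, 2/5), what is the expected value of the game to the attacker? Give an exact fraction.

59/20

Against (1/5, 1/5, 1/5, 2/5), each row's expected payoff is I: 12/5; II: 23/5.
Taking the (3/4, 1/4)-weighted average: (3/4)·(12/5) + (1/4)·(23/5) = 59/20.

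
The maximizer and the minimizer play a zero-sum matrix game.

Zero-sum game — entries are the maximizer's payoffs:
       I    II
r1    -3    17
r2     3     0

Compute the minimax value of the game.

51/23

Row minima are -3 and 0, so the maximizer's maximin is 0; column maxima are 3 and 17, so the minimizer's minimax is 3. These differ, so the equilibrium is in mixed strategies.
Let the maximizer play r1 with probability p. The minimizer is indifferent when −3p + 3(1−p) = 17p, giving p = 3/23.
Let the minimizer play I with probability q. The maximizer is indifferent when −3q + 17(1−q) = 3q, giving q = 17/23.
The value is -3·(17/23) + (17)·(6/23) = 51/23.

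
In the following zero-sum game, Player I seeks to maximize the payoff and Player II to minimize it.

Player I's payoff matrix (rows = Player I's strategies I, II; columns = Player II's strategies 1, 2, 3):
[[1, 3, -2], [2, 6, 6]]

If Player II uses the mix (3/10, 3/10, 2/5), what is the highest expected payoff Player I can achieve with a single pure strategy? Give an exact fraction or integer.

I: (1)·(3/10) + (3)·(3/10) + (-2)·(2/5) = 2/5.
II: (2)·(3/10) + (6)·(3/10) + (6)·(2/5) = 24/5.
The best pure response is II with expected payoff 24/5.

24/5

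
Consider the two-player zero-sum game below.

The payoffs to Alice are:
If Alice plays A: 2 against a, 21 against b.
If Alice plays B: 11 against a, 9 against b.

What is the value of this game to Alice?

Row minima are 2 and 9, so Alice's maximin is 9; column maxima are 11 and 21, so Bob's minimax is 11. These differ, so the equilibrium is in mixed strategies.
Let Alice play A with probability p. Bob is indifferent when 2p + 11(1−p) = 21p + 9(1−p), giving p = 2/21.
Let Bob play a with probability q. Alice is indifferent when 2q + 21(1−q) = 11q + 9(1−q), giving q = 4/7.
The value is 2·(4/7) + (21)·(3/7) = 71/7.

71/7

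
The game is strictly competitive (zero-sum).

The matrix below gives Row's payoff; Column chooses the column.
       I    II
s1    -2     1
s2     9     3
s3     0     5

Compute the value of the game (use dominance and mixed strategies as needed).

Row s1 is strictly dominated by row s3, so Row never plays it.
The remaining 2×2 game on (s2, s3) × (I, II) has no saddle point. Let Row play s2 with probability p; indifference gives 9p = 3p + 5(1−p), so p = 5/11.
Similarly Column's optimal q on I is 2/11, and the value is 9·(2/11) + (3)·(9/11) = 45/11.

45/11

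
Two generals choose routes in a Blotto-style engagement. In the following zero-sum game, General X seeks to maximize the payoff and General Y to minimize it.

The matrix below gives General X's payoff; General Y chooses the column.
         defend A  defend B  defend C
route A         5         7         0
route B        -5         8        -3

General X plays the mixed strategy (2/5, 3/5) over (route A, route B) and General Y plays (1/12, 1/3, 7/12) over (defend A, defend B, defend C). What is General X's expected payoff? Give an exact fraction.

7/5

Against (1/12, 1/3, 7/12), each row's expected payoff is route A: 11/4; route B: 1/2.
Taking the (2/5, 3/5)-weighted average: (2/5)·(11/4) + (3/5)·(1/2) = 7/5.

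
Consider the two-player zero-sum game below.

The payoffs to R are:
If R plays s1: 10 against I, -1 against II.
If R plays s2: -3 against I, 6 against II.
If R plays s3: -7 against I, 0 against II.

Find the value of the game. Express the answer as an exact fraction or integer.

Row s3 is strictly dominated by row s2, so R never plays it.
The remaining 2×2 game on (s1, s2) × (I, II) has no saddle point. Let R play s1 with probability p; indifference gives 10p − 3(1−p) = −p + 6(1−p), so p = 9/20.
Similarly C's optimal q on I is 7/20, and the value is 10·(7/20) + (-1)·(13/20) = 57/20.

57/20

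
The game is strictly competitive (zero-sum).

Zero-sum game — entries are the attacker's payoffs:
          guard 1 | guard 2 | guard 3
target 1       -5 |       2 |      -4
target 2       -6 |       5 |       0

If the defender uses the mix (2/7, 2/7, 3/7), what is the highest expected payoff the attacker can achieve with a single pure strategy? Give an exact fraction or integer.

-2/7

target 1: (-5)·(2/7) + (2)·(2/7) + (-4)·(3/7) = -18/7.
target 2: (-6)·(2/7) + (5)·(2/7) + (0)·(3/7) = -2/7.
The best pure response is target 2 with expected payoff -2/7.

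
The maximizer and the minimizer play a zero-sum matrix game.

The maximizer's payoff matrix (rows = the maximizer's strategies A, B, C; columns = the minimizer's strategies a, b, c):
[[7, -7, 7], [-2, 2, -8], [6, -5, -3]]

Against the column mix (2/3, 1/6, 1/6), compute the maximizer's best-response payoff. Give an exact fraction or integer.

A: (7)·(2/3) + (-7)·(1/6) + (7)·(1/6) = 14/3.
B: (-2)·(2/3) + (2)·(1/6) + (-8)·(1/6) = -7/3.
C: (6)·(2/3) + (-5)·(1/6) + (-3)·(1/6) = 8/3.
The best pure response is A with expected payoff 14/3.

14/3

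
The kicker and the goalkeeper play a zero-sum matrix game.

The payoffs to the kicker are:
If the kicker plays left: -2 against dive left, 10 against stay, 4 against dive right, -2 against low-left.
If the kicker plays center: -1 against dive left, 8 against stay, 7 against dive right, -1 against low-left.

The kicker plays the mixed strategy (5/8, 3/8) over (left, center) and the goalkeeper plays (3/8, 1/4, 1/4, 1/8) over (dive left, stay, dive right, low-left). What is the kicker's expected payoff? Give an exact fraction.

Against (3/8, 1/4, 1/4, 1/8), each row's expected payoff is left: 5/2; center: 13/4.
Taking the (5/8, 3/8)-weighted average: (5/8)·(5/2) + (3/8)·(13/4) = 89/32.

89/32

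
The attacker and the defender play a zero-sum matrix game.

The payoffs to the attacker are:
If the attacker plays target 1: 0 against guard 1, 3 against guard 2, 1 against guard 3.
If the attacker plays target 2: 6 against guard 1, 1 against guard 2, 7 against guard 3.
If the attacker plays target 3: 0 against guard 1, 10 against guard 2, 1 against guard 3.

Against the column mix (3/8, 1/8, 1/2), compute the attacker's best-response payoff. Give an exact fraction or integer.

47/8

target 1: (0)·(3/8) + (3)·(1/8) + (1)·(1/2) = 7/8.
target 2: (6)·(3/8) + (1)·(1/8) + (7)·(1/2) = 47/8.
target 3: (0)·(3/8) + (10)·(1/8) + (1)·(1/2) = 7/4.
The best pure response is target 2 with expected payoff 47/8.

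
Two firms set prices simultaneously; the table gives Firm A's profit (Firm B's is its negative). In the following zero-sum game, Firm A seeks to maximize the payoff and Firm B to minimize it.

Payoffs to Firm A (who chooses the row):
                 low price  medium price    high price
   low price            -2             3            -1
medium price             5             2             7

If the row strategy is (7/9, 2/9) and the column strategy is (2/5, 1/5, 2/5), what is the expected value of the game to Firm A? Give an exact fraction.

31/45

Against (2/5, 1/5, 2/5), each row's expected payoff is low price: -3/5; medium price: 26/5.
Taking the (7/9, 2/9)-weighted average: (7/9)·(-3/5) + (2/9)·(26/5) = 31/45.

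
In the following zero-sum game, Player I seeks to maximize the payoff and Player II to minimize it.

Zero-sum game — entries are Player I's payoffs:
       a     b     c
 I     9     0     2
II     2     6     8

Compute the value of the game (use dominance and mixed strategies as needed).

54/13

Column c is strictly dominated by b for Player II (it gives Player I more in every row).
The remaining 2×2 game on (I, II) × (a, b) has no saddle point. Let Player I play I with probability p; indifference gives 9p + 2(1−p) = 6(1−p), so p = 4/13.
Similarly Player II's optimal q on a is 6/13, and the value is 9·(6/13) + (0)·(7/13) = 54/13.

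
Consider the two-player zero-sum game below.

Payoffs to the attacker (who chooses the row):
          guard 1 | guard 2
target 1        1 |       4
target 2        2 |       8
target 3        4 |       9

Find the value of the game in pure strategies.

4

Row minima: 1, 2, 4 → the attacker's maximin is 4.
Column maxima: 4, 9 → the defender's minimax is 4.
They coincide at (target 3, guard 1), so the value is 4.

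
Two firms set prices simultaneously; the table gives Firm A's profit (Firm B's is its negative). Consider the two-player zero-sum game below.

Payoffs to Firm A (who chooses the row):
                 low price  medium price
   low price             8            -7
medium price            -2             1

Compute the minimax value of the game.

-1/3

Row minima are -7 and -2, so Firm A's maximin is -2; column maxima are 8 and 1, so Firm B's minimax is 1. These differ, so the equilibrium is in mixed strategies.
Let Firm A play low price with probability p. Firm B is indifferent when 8p − 2(1−p) = −7p + (1−p), giving p = 1/6.
Let Firm B play low price with probability q. Firm A is indifferent when 8q − 7(1−q) = −2q + (1−q), giving q = 4/9.
The value is 8·(4/9) + (-7)·(5/9) = -1/3.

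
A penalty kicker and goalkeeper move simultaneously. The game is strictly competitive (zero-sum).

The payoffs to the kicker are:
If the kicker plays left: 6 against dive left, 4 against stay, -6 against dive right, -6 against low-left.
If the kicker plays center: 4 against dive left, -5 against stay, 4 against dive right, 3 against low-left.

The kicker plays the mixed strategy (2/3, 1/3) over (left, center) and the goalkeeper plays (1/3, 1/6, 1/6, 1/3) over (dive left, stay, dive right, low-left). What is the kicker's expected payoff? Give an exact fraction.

1/2

Against (1/3, 1/6, 1/6, 1/3), each row's expected payoff is left: -1/3; center: 13/6.
Taking the (2/3, 1/3)-weighted average: (2/3)·(-1/3) + (1/3)·(13/6) = 1/2.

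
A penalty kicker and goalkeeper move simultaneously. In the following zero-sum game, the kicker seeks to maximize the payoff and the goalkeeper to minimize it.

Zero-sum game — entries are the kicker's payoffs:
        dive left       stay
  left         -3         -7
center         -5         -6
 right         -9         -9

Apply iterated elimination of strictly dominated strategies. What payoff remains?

-6

Row right is strictly dominated by row left (-3>-9, -7>-9); eliminate right.
Column dive left is strictly dominated by stay for the goalkeeper (-7<-3, -6<-5); eliminate dive left.
Row left is strictly dominated by row center (-6>-7); eliminate left.
Only (center, stay) remains, with payoff -6.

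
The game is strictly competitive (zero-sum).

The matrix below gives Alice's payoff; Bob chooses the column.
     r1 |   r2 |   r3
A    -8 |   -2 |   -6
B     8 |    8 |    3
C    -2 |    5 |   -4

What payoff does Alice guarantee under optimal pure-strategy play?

3

Row minima: -8, 3, -4 → Alice's maximin is 3.
Column maxima: 8, 8, 3 → Bob's minimax is 3.
They coincide at (B, r3), so the value is 3.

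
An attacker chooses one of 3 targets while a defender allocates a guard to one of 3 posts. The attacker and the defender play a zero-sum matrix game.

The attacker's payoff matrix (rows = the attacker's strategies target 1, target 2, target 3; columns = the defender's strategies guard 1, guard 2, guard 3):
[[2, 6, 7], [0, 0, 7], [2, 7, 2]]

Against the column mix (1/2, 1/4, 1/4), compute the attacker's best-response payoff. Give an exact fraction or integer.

17/4

target 1: (2)·(1/2) + (6)·(1/4) + (7)·(1/4) = 17/4.
target 2: (0)·(1/2) + (0)·(1/4) + (7)·(1/4) = 7/4.
target 3: (2)·(1/2) + (7)·(1/4) + (2)·(1/4) = 13/4.
The best pure response is target 1 with expected payoff 17/4.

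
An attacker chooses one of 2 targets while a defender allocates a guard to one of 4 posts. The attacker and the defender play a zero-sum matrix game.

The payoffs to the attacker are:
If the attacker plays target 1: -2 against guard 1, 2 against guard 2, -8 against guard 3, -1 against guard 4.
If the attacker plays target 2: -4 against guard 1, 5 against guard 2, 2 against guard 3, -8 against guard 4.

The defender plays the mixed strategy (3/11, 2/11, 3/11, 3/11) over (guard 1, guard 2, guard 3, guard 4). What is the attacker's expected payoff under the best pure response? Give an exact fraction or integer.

target 1: (-2)·(3/11) + (2)·(2/11) + (-8)·(3/11) + (-1)·(3/11) = -29/11.
target 2: (-4)·(3/11) + (5)·(2/11) + (2)·(3/11) + (-8)·(3/11) = -20/11.
The best pure response is target 2 with expected payoff -20/11.

-20/11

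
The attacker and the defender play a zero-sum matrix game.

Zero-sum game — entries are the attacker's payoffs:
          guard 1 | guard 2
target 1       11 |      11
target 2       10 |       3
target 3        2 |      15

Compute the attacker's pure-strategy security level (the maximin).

11

The worst-case payoff for each row is target 1: 11, target 2: 3, target 3: 2.
The best of these is 11.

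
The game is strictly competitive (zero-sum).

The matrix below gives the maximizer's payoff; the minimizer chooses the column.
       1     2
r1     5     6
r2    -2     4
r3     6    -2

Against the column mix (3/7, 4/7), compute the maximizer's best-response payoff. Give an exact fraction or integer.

39/7

r1: (5)·(3/7) + (6)·(4/7) = 39/7.
r2: (-2)·(3/7) + (4)·(4/7) = 10/7.
r3: (6)·(3/7) + (-2)·(4/7) = 10/7.
The best pure response is r1 with expected payoff 39/7.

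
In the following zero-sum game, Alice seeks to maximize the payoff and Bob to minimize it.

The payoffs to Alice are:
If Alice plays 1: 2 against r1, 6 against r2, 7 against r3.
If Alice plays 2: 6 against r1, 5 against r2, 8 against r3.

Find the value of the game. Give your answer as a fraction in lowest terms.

Column r3 is strictly dominated by r2 for Bob (it gives Alice more in every row).
The remaining 2×2 game on (1, 2) × (r1, r2) has no saddle point. Let Alice play 1 with probability p; indifference gives 2p + 6(1−p) = 6p + 5(1−p), so p = 1/5.
Similarly Bob's optimal q on r1 is 1/5, and the value is 2·(1/5) + (6)·(4/5) = 26/5.

26/5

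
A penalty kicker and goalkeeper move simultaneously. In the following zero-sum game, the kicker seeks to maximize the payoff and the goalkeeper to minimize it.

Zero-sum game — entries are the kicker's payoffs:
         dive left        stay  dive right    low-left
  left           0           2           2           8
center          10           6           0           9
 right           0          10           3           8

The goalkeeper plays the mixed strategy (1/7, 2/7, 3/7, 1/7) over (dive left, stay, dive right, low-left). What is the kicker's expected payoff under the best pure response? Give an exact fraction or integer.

37/7

left: (0)·(1/7) + (2)·(2/7) + (2)·(3/7) + (8)·(1/7) = 18/7.
center: (10)·(1/7) + (6)·(2/7) + (0)·(3/7) + (9)·(1/7) = 31/7.
right: (0)·(1/7) + (10)·(2/7) + (3)·(3/7) + (8)·(1/7) = 37/7.
The best pure response is right with expected payoff 37/7.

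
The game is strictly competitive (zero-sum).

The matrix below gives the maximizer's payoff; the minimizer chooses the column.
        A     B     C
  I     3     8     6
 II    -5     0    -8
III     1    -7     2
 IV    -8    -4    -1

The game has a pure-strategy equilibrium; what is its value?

Row minima: 3, -8, -7, -8 → the maximizer's maximin is 3.
Column maxima: 3, 8, 6 → the minimizer's minimax is 3.
They coincide at (I, A), so the value is 3.

3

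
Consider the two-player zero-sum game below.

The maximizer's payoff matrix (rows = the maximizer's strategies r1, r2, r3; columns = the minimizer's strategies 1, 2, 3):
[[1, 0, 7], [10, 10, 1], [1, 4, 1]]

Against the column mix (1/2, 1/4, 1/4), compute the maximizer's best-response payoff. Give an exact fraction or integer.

31/4

r1: (1)·(1/2) + (0)·(1/4) + (7)·(1/4) = 9/4.
r2: (10)·(1/2) + (10)·(1/4) + (1)·(1/4) = 31/4.
r3: (1)·(1/2) + (4)·(1/4) + (1)·(1/4) = 7/4.
The best pure response is r2 with expected payoff 31/4.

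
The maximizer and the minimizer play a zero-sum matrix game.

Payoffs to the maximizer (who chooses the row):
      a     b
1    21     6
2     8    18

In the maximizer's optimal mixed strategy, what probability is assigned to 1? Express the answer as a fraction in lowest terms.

Row minima are 6 and 8, so the maximizer's maximin is 8; column maxima are 21 and 18, so the minimizer's minimax is 18. These differ, so the equilibrium is in mixed strategies.
Let the maximizer play 1 with probability p. The minimizer is indifferent when 21p + 8(1−p) = 6p + 18(1−p), giving p = 2/5.

2/5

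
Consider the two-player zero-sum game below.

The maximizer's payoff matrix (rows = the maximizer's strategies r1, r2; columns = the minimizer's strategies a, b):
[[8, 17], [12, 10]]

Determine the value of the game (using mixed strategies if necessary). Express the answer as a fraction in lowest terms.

124/11

Row minima are 8 and 10, so the maximizer's maximin is 10; column maxima are 12 and 17, so the minimizer's minimax is 12. These differ, so the equilibrium is in mixed strategies.
Let the maximizer play r1 with probability p. The minimizer is indifferent when 8p + 12(1−p) = 17p + 10(1−p), giving p = 2/11.
Let the minimizer play a with probability q. The maximizer is indifferent when 8q + 17(1−q) = 12q + 10(1−q), giving q = 7/11.
The value is 8·(7/11) + (17)·(4/11) = 124/11.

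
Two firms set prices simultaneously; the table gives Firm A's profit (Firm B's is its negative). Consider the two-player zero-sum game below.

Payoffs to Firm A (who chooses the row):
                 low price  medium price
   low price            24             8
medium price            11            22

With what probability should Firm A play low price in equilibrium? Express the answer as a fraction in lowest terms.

Row minima are 8 and 11, so Firm A's maximin is 11; column maxima are 24 and 22, so Firm B's minimax is 22. These differ, so the equilibrium is in mixed strategies.
Let Firm A play low price with probability p. Firm B is indifferent when 24p + 11(1−p) = 8p + 22(1−p), giving p = 11/27.

11/27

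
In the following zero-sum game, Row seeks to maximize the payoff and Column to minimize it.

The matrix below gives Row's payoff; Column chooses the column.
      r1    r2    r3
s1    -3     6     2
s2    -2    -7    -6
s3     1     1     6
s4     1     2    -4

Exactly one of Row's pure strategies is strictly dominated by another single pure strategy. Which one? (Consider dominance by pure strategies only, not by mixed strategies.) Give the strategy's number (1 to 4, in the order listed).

Compare s2 with s3: 1 > -2, 1 > -7, 6 > -6.
So s3 strictly dominates s2 for Row; s2 is strictly dominated.

2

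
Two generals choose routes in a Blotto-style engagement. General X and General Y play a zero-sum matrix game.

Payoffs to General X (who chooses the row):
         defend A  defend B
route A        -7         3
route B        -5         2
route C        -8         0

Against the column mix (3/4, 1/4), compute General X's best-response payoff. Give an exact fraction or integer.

route A: (-7)·(3/4) + (3)·(1/4) = -9/2.
route B: (-5)·(3/4) + (2)·(1/4) = -13/4.
route C: (-8)·(3/4) + (0)·(1/4) = -6.
The best pure response is route B with expected payoff -13/4.

-13/4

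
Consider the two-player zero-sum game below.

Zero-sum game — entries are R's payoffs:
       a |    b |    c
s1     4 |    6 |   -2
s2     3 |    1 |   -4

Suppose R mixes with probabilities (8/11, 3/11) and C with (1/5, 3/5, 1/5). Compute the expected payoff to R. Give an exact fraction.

Against (1/5, 3/5, 1/5), each row's expected payoff is s1: 4; s2: 2/5.
Taking the (8/11, 3/11)-weighted average: (8/11)·(4) + (3/11)·(2/5) = 166/55.

166/55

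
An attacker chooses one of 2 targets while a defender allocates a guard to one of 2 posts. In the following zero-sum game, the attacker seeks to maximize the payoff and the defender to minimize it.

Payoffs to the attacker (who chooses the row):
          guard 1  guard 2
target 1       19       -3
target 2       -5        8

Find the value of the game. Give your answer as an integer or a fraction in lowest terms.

137/35

Row minima are -3 and -5, so the attacker's maximin is -3; column maxima are 19 and 8, so the defender's minimax is 8. These differ, so the equilibrium is in mixed strategies.
Let the attacker play target 1 with probability p. The defender is indifferent when 19p − 5(1−p) = −3p + 8(1−p), giving p = 13/35.
Let the defender play guard 1 with probability q. The attacker is indifferent when 19q − 3(1−q) = −5q + 8(1−q), giving q = 11/35.
The value is 19·(11/35) + (-3)·(24/35) = 137/35.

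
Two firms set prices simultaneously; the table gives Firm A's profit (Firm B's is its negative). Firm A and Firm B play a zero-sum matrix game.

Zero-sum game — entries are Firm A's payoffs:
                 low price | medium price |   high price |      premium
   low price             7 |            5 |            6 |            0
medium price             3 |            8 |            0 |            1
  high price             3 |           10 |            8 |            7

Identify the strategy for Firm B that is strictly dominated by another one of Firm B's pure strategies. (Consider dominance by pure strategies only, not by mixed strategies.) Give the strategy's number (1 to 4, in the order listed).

Firm B prefers columns that give Firm A less. Compare medium price with premium: 0 < 5, 1 < 8, 7 < 10.
So premium strictly dominates medium price for Firm B; medium price is strictly dominated.

2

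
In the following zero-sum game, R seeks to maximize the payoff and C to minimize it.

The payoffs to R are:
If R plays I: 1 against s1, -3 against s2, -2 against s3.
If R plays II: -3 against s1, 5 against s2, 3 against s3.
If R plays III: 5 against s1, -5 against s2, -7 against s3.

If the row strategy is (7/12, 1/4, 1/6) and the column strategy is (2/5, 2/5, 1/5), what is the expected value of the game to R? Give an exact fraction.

Against (2/5, 2/5, 1/5), each row's expected payoff is I: -6/5; II: 7/5; III: -7/5.
Taking the (7/12, 1/4, 1/6)-weighted average: (7/12)·(-6/5) + (1/4)·(7/5) + (1/6)·(-7/5) = -7/12.

-7/12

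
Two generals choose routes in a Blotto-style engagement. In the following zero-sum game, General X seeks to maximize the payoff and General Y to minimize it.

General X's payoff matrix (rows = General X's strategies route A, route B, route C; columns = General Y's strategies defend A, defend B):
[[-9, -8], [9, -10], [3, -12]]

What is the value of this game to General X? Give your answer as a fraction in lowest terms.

-81/10

Row route C is strictly dominated by row route B, so General X never plays it.
The remaining 2×2 game on (route A, route B) × (defend A, defend B) has no saddle point. Let General X play route A with probability p; indifference gives −9p + 9(1−p) = −8p − 10(1−p), so p = 19/20.
Similarly General Y's optimal q on defend A is 1/10, and the value is -9·(1/10) + (-8)·(9/10) = -81/10.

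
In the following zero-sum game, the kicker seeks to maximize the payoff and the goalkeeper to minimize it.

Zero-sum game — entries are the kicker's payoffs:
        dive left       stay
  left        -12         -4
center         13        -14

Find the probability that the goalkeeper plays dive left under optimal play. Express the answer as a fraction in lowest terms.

Row minima are -12 and -14, so the kicker's maximin is -12; column maxima are 13 and -4, so the goalkeeper's minimax is -4. These differ, so the equilibrium is in mixed strategies.
Let the goalkeeper play dive left with probability q. The kicker is indifferent when −12q − 4(1−q) = 13q − 14(1−q), giving q = 2/7.

2/7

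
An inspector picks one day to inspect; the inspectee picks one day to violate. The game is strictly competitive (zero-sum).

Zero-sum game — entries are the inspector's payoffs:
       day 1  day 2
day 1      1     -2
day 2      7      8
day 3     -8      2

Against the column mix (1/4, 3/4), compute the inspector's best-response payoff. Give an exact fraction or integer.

day 1: (1)·(1/4) + (-2)·(3/4) = -5/4.
day 2: (7)·(1/4) + (8)·(3/4) = 31/4.
day 3: (-8)·(1/4) + (2)·(3/4) = -1/2.
The best pure response is day 2 with expected payoff 31/4.

31/4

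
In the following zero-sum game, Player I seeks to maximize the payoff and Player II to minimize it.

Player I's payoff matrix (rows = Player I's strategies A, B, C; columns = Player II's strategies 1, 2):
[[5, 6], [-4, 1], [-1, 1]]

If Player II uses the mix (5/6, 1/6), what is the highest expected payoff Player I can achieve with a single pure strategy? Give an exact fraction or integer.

31/6

A: (5)·(5/6) + (6)·(1/6) = 31/6.
B: (-4)·(5/6) + (1)·(1/6) = -19/6.
C: (-1)·(5/6) + (1)·(1/6) = -2/3.
The best pure response is A with expected payoff 31/6.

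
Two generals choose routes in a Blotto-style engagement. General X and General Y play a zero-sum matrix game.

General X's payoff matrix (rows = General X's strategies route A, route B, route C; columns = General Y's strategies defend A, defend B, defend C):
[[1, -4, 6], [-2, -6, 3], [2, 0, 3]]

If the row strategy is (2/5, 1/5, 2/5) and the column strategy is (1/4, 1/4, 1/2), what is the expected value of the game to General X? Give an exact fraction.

8/5

Against (1/4, 1/4, 1/2), each row's expected payoff is route A: 9/4; route B: -1/2; route C: 2.
Taking the (2/5, 1/5, 2/5)-weighted average: (2/5)·(9/4) + (1/5)·(-1/2) + (2/5)·(2) = 8/5.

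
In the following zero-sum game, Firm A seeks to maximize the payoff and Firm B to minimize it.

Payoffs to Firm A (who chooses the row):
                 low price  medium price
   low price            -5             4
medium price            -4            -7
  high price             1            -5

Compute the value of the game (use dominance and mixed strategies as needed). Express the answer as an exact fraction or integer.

Row medium price is strictly dominated by row high price, so Firm A never plays it.
The remaining 2×2 game on (low price, high price) × (low price, medium price) has no saddle point. Let Firm A play low price with probability p; indifference gives −5p + (1−p) = 4p − 5(1−p), so p = 2/5.
Similarly Firm B's optimal q on low price is 3/5, and the value is -5·(3/5) + (4)·(2/5) = -7/5.

-7/5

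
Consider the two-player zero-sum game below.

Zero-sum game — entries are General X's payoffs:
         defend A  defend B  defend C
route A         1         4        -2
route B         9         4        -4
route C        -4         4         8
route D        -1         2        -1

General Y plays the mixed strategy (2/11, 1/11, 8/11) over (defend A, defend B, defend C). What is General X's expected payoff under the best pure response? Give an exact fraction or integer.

60/11

route A: (1)·(2/11) + (4)·(1/11) + (-2)·(8/11) = -10/11.
route B: (9)·(2/11) + (4)·(1/11) + (-4)·(8/11) = -10/11.
route C: (-4)·(2/11) + (4)·(1/11) + (8)·(8/11) = 60/11.
route D: (-1)·(2/11) + (2)·(1/11) + (-1)·(8/11) = -8/11.
The best pure response is route C with expected payoff 60/11.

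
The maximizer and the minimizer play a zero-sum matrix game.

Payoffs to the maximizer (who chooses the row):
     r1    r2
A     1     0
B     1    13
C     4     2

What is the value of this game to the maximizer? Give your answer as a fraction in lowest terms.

25/7

Row A is strictly dominated by row C, so the maximizer never plays it.
The remaining 2×2 game on (B, C) × (r1, r2) has no saddle point. Let the maximizer play B with probability p; indifference gives p + 4(1−p) = 13p + 2(1−p), so p = 1/7.
Similarly the minimizer's optimal q on r1 is 11/14, and the value is 1·(11/14) + (13)·(3/14) = 25/7.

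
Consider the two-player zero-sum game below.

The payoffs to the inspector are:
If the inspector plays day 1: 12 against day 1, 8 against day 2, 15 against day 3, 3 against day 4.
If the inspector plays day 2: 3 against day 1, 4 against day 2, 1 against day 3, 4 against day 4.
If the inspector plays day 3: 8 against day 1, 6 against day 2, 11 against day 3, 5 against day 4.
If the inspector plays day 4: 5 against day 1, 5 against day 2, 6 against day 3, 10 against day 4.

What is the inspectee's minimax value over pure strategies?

8

The worst case (largest entry) in each column is day 1: 12, day 2: 8, day 3: 15, day 4: 10.
The best (smallest) of these is 8.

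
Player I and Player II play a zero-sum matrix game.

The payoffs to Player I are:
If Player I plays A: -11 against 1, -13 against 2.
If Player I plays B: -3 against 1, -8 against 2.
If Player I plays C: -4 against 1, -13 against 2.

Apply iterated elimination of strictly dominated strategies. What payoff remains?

Column 1 is strictly dominated by 2 for Player II (-13<-11, -8<-3, -13<-4); eliminate 1.
Row A is strictly dominated by row B (-8>-13); eliminate A.
Row C is strictly dominated by row B (-8>-13); eliminate C.
Only (B, 2) remains, with payoff -8.

-8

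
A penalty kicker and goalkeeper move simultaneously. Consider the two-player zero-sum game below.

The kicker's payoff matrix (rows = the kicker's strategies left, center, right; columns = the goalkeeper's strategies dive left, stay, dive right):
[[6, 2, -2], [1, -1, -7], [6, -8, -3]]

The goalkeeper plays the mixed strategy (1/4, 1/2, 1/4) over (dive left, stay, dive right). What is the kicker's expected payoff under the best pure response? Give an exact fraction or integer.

left: (6)·(1/4) + (2)·(1/2) + (-2)·(1/4) = 2.
center: (1)·(1/4) + (-1)·(1/2) + (-7)·(1/4) = -2.
right: (6)·(1/4) + (-8)·(1/2) + (-3)·(1/4) = -13/4.
The best pure response is left with expected payoff 2.

2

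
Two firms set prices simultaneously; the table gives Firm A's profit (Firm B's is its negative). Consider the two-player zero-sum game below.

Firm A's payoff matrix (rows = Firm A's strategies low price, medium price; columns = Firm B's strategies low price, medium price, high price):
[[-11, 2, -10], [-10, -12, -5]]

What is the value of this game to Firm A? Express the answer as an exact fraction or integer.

Column high price is strictly dominated by low price for Firm B (it gives Firm A more in every row).
The remaining 2×2 game on (low price, medium price) × (low price, medium price) has no saddle point. Let Firm A play low price with probability p; indifference gives −11p − 10(1−p) = 2p − 12(1−p), so p = 2/15.
Similarly Firm B's optimal q on low price is 14/15, and the value is -11·(14/15) + (2)·(1/15) = -152/15.

-152/15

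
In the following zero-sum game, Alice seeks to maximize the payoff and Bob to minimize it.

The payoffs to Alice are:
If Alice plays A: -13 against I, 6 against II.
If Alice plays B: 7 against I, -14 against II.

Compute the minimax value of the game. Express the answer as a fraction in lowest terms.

Row minima are -13 and -14, so Alice's maximin is -13; column maxima are 7 and 6, so Bob's minimax is 6. These differ, so the equilibrium is in mixed strategies.
Let Alice play A with probability p. Bob is indifferent when −13p + 7(1−p) = 6p − 14(1−p), giving p = 21/40.
Let Bob play I with probability q. Alice is indifferent when −13q + 6(1−q) = 7q − 14(1−q), giving q = 1/2.
The value is -13·(1/2) + (6)·(1/2) = -7/2.

-7/2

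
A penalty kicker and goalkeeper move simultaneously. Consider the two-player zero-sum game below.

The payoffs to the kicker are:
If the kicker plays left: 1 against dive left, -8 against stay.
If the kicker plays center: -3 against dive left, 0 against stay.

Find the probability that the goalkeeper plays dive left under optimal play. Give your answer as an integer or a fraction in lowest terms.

Row minima are -8 and -3, so the kicker's maximin is -3; column maxima are 1 and 0, so the goalkeeper's minimax is 0. These differ, so the equilibrium is in mixed strategies.
Let the goalkeeper play dive left with probability q. The kicker is indifferent when q − 8(1−q) = −3q, giving q = 2/3.

2/3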